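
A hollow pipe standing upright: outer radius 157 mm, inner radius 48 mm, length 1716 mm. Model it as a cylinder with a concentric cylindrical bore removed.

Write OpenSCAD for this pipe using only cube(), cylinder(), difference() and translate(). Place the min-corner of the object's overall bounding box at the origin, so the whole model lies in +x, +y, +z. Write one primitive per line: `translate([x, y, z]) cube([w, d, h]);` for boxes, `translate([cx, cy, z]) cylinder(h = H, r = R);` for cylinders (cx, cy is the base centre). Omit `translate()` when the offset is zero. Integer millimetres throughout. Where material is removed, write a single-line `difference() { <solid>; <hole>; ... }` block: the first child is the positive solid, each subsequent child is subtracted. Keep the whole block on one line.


difference() { translate([157, 157, 0]) cylinder(h = 1716, r = 157); translate([157, 157, 0]) cylinder(h = 1716, r = 48); }


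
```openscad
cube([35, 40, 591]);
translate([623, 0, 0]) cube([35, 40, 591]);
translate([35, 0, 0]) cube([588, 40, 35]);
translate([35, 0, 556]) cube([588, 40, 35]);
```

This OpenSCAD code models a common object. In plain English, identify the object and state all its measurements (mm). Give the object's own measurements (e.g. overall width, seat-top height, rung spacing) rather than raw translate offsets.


A rectangular picture frame lying in the x–z plane (depth along y). The opening is 588 mm wide (x) by 521 mm tall (z), surrounded by a border 35 mm wide on all four sides. The frame is 40 mm deep and is made of two full-height vertical stiles with two horizontal rails fitted between them.


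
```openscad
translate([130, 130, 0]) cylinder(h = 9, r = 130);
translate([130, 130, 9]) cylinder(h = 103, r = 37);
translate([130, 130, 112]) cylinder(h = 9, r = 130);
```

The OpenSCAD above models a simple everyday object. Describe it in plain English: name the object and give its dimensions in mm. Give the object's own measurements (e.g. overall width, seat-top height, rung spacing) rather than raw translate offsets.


A spool: two coaxial disc flanges of radius 130 mm and thickness 9 mm, joined by a core cylinder of radius 37 mm and height 103 mm. The lower flange rests on z = 0 and the three cylinders share a vertical axis.


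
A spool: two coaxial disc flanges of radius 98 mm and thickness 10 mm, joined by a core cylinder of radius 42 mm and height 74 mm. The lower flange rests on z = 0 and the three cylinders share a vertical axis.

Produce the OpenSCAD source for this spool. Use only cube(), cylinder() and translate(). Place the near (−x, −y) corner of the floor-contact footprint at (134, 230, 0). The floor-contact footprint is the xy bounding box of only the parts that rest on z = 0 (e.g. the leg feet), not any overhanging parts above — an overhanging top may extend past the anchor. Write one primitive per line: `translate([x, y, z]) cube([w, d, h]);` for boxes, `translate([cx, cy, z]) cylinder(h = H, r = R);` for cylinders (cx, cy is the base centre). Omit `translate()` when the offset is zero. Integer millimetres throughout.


translate([232, 328, 0]) cylinder(h = 10, r = 98);
translate([232, 328, 10]) cylinder(h = 74, r = 42);
translate([232, 328, 84]) cylinder(h = 10, r = 98);


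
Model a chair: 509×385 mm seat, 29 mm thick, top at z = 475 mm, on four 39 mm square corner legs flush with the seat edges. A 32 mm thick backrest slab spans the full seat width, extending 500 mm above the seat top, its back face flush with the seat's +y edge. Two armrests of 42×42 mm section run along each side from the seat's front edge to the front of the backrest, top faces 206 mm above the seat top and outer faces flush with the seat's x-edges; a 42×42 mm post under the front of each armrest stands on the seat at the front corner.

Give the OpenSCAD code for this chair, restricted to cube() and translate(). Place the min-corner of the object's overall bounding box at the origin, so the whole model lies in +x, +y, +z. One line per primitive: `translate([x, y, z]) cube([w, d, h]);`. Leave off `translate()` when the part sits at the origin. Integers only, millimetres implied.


translate([0, 0, 446]) cube([509, 385, 29]);
cube([39, 39, 446]);
translate([470, 0, 0]) cube([39, 39, 446]);
translate([0, 346, 0]) cube([39, 39, 446]);
translate([470, 346, 0]) cube([39, 39, 446]);
translate([0, 353, 475]) cube([509, 32, 500]);
translate([0, 0, 639]) cube([42, 353, 42]);
translate([467, 0, 639]) cube([42, 353, 42]);
translate([0, 0, 475]) cube([42, 42, 164]);
translate([467, 0, 475]) cube([42, 42, 164]);


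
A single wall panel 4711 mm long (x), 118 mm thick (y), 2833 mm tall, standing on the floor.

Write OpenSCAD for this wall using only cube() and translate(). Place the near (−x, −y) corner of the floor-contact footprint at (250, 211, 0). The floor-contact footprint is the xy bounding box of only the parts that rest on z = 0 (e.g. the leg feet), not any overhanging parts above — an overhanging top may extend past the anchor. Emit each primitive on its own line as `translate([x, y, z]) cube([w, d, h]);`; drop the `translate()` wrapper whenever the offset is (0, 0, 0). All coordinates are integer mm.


translate([250, 211, 0]) cube([4711, 118, 2833]);


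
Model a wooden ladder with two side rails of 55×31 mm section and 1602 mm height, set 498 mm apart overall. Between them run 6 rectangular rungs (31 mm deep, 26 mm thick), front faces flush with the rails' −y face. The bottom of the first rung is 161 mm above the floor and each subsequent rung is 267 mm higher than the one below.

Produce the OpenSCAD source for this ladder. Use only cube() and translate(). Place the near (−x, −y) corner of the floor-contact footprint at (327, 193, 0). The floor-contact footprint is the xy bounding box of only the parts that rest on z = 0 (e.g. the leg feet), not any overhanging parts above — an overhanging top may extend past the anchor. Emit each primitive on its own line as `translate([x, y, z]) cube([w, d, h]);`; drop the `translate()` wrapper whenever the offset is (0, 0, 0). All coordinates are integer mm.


// rung span = 498 - 2*55 = 388
// rung[k] z = 161 + k*267
translate([327, 193, 0]) cube([55, 31, 1602]);
translate([770, 193, 0]) cube([55, 31, 1602]);
translate([382, 193, 161]) cube([388, 31, 26]);
translate([382, 193, 428]) cube([388, 31, 26]);
translate([382, 193, 695]) cube([388, 31, 26]);
translate([382, 193, 962]) cube([388, 31, 26]);
translate([382, 193, 1229]) cube([388, 31, 26]);
translate([382, 193, 1496]) cube([388, 31, 26]);


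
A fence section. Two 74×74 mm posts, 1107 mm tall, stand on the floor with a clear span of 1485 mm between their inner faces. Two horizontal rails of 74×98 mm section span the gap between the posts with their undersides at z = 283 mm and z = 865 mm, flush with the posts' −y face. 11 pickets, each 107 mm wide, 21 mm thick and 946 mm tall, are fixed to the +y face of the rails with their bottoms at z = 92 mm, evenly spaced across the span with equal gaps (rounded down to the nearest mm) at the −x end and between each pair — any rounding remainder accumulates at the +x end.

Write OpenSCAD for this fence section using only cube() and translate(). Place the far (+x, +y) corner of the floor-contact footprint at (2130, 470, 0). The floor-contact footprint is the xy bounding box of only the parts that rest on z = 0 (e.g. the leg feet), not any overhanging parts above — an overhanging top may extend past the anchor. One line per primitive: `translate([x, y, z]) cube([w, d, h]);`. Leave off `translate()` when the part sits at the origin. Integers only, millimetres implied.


translate([497, 396, 0]) cube([74, 74, 1107]);
translate([2056, 396, 0]) cube([74, 74, 1107]);
translate([571, 396, 283]) cube([1485, 74, 98]);
translate([571, 396, 865]) cube([1485, 74, 98]);
translate([596, 470, 92]) cube([107, 21, 946]);
translate([728, 470, 92]) cube([107, 21, 946]);
translate([860, 470, 92]) cube([107, 21, 946]);
translate([992, 470, 92]) cube([107, 21, 946]);
translate([1124, 470, 92]) cube([107, 21, 946]);
translate([1256, 470, 92]) cube([107, 21, 946]);
translate([1388, 470, 92]) cube([107, 21, 946]);
translate([1520, 470, 92]) cube([107, 21, 946]);
translate([1652, 470, 92]) cube([107, 21, 946]);
translate([1784, 470, 92]) cube([107, 21, 946]);
translate([1916, 470, 92]) cube([107, 21, 946]);


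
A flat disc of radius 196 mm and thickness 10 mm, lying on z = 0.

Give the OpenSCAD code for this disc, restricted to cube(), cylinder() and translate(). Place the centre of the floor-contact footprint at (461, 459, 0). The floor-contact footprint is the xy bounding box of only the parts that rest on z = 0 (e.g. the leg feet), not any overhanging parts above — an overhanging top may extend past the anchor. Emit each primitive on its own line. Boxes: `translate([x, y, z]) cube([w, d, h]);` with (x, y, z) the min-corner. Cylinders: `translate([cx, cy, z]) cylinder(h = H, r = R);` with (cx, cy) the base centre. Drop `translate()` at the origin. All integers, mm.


translate([461, 459, 0]) cylinder(h = 10, r = 196);


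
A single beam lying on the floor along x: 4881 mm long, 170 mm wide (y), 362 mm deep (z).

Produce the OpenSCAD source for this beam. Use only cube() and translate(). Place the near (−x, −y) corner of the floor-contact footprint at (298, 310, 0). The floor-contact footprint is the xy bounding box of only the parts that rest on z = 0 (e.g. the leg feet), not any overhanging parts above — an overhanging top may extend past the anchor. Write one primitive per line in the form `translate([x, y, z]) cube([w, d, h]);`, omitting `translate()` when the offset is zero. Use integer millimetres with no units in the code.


translate([298, 310, 0]) cube([4881, 170, 362]);


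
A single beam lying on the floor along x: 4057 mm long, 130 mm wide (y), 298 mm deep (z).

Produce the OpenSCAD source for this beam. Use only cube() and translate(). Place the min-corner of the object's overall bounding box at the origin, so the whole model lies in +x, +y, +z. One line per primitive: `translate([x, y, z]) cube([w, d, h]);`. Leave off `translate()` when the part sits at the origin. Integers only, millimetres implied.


cube([4057, 130, 298]);


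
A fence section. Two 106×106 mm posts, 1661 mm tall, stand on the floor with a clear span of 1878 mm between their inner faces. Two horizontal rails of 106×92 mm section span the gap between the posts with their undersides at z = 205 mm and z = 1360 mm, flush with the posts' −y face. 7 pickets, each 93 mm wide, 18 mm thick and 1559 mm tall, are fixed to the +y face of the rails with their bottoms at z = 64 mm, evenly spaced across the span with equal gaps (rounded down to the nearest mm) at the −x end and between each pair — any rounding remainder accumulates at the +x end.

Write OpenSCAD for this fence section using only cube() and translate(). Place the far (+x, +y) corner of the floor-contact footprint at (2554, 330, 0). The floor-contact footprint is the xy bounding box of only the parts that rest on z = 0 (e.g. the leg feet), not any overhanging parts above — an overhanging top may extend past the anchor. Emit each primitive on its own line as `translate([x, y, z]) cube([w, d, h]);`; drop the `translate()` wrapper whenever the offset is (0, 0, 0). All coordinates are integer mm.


translate([464, 224, 0]) cube([106, 106, 1661]);
translate([2448, 224, 0]) cube([106, 106, 1661]);
translate([570, 224, 205]) cube([1878, 106, 92]);
translate([570, 224, 1360]) cube([1878, 106, 92]);
translate([723, 330, 64]) cube([93, 18, 1559]);
translate([969, 330, 64]) cube([93, 18, 1559]);
translate([1215, 330, 64]) cube([93, 18, 1559]);
translate([1461, 330, 64]) cube([93, 18, 1559]);
translate([1707, 330, 64]) cube([93, 18, 1559]);
translate([1953, 330, 64]) cube([93, 18, 1559]);
translate([2199, 330, 64]) cube([93, 18, 1559]);


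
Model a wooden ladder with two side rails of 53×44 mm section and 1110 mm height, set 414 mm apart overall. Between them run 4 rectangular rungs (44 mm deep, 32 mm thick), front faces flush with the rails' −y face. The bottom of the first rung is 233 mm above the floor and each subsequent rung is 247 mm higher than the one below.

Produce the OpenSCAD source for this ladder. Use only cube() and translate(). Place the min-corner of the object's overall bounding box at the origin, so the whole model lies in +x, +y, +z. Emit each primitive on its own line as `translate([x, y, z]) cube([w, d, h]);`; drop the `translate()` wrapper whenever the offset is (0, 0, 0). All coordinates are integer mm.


// rung span = 414 - 2*53 = 308
// rung[k] z = 233 + k*247
cube([53, 44, 1110]);
translate([361, 0, 0]) cube([53, 44, 1110]);
translate([53, 0, 233]) cube([308, 44, 32]);
translate([53, 0, 480]) cube([308, 44, 32]);
translate([53, 0, 727]) cube([308, 44, 32]);
translate([53, 0, 974]) cube([308, 44, 32]);


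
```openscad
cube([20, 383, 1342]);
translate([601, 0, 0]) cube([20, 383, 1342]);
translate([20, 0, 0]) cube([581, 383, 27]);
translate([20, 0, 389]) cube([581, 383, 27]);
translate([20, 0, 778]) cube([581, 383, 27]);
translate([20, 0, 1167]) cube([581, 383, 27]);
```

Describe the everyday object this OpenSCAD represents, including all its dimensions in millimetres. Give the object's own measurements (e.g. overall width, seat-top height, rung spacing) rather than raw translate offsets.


An open bookshelf. Two side panels, each 20 mm thick, 383 mm deep and 1342 mm tall, stand 621 mm apart (outside-to-outside). Between them sit 4 shelves, each 27 mm thick and 383 mm deep, spanning the full gap between the sides. The bottom shelf rests on the floor (its underside at z = 0) and the clear gap between one shelf's top and the next shelf's underside is 362 mm.


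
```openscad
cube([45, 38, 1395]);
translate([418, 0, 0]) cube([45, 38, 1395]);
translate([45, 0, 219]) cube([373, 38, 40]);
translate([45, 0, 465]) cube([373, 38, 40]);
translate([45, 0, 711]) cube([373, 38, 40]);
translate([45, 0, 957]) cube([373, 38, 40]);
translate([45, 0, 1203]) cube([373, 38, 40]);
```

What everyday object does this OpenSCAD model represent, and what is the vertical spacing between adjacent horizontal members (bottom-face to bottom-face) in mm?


A ladder. The rung spacing is 246 mm.

Two tall 45×38 posts with 5 short bars between them — a ladder. Adjacent rungs sit at z = 219 and z = 465, so the spacing is 465 − 219 = 246 mm.


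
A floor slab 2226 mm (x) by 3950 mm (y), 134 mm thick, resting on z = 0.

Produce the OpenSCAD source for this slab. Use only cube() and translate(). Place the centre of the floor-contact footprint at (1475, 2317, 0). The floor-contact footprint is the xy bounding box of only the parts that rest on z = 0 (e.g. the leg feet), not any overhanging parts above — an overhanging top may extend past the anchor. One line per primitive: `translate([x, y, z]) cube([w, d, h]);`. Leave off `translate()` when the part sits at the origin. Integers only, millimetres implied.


translate([362, 342, 0]) cube([2226, 3950, 134]);


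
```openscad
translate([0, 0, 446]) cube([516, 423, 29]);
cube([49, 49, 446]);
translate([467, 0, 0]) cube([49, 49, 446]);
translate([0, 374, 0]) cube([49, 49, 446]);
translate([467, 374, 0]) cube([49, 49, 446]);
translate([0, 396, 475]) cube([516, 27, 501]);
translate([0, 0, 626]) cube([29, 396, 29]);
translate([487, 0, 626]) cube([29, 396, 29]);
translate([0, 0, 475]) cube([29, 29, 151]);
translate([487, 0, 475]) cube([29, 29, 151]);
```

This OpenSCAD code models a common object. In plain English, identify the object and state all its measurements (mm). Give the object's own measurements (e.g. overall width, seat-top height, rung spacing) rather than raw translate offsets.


A chair. The seat is a 516×423×29 mm slab with its top at z = 475 mm, on four 49×49 mm corner legs (flush with the seat edges, standing on z = 0). A flat backrest 27 mm thick, 501 mm tall, spans the full seat width and rises from the seat top along its +y edge, rear face flush with the rear of the seat. Two armrests of 29×29 mm section run along each side from the seat's front edge to the front of the backrest, top faces 180 mm above the seat top and outer faces flush with the seat's x-edges; a 29×29 mm post under the front of each armrest stands on the seat at the front corner.


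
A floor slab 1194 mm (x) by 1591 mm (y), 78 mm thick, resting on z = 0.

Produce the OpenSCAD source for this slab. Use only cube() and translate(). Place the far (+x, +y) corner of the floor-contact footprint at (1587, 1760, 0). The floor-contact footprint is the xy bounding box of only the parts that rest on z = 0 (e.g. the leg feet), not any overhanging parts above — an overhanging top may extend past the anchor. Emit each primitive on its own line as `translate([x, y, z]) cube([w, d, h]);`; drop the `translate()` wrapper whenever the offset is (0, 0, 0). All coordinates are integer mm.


translate([393, 169, 0]) cube([1194, 1591, 78]);


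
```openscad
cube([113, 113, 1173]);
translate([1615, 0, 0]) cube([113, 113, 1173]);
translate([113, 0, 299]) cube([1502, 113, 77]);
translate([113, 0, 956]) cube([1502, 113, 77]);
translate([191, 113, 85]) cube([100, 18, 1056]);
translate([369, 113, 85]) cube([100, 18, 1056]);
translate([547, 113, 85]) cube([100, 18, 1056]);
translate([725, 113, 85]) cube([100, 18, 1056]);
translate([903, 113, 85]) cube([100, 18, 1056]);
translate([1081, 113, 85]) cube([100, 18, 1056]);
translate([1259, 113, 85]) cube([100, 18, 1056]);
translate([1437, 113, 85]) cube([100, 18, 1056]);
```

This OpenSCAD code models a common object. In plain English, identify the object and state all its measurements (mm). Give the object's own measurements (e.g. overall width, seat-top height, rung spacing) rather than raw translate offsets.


A fence section. Two 113×113 mm posts, 1173 mm tall, stand on the floor with a clear span of 1502 mm between their inner faces. Two horizontal rails of 113×77 mm section span the gap between the posts with their undersides at z = 299 mm and z = 956 mm, flush with the posts' −y face. 8 pickets, each 100 mm wide, 18 mm thick and 1056 mm tall, are fixed to the +y face of the rails with their bottoms at z = 85 mm, spaced across the span with a 78 mm gap after the −x post and between neighbouring pickets and before the +x post.


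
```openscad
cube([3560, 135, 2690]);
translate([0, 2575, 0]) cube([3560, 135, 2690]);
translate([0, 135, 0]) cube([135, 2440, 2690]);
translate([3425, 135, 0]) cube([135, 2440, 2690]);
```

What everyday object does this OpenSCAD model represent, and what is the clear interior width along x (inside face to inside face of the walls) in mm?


A house (or room) frame. The interior width is 3290 mm.

Four 2690 mm walls enclosing a rectangle with no floor or roof — a room or house frame. Outside width is 3560 mm and wall thickness is 135 mm, so the interior width is 3560 − 2 × 135 = 3290 mm.


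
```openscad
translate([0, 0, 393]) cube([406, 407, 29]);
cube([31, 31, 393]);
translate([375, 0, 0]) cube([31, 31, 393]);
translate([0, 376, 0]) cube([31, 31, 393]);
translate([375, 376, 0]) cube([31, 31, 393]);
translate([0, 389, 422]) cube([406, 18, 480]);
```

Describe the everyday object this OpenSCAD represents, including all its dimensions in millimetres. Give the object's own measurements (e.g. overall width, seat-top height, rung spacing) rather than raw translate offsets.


A chair. The seat is a 406×407×29 mm slab with its top at z = 422 mm, on four 31×31 mm corner legs (flush with the seat edges, standing on z = 0). A flat backrest 18 mm thick, 480 mm tall, spans the full seat width and rises from the seat top along its +y edge, rear face flush with the rear of the seat.


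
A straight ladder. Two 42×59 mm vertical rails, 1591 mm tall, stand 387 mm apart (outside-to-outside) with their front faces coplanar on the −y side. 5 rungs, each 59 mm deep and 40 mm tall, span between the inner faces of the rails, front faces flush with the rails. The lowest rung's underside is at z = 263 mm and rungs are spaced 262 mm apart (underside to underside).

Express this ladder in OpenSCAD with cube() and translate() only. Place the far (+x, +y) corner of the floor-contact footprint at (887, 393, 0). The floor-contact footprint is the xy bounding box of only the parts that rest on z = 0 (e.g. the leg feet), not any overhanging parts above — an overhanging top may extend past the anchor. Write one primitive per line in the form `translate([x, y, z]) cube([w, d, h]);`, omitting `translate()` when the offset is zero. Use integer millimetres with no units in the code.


translate([500, 334, 0]) cube([42, 59, 1591]);
translate([845, 334, 0]) cube([42, 59, 1591]);
translate([542, 334, 263]) cube([303, 59, 40]);
translate([542, 334, 525]) cube([303, 59, 40]);
translate([542, 334, 787]) cube([303, 59, 40]);
translate([542, 334, 1049]) cube([303, 59, 40]);
translate([542, 334, 1311]) cube([303, 59, 40]);


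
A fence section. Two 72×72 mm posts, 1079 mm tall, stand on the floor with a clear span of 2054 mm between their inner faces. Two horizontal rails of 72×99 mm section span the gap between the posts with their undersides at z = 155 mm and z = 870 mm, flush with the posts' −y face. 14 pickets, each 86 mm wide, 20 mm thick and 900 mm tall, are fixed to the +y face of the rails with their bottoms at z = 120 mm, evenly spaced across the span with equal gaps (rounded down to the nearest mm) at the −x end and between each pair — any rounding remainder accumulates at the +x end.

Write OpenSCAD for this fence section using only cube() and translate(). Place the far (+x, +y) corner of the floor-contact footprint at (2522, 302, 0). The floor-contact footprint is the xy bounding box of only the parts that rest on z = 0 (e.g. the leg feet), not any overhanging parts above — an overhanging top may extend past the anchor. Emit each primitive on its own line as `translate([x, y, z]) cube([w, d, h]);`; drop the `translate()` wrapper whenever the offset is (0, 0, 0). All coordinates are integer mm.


translate([324, 230, 0]) cube([72, 72, 1079]);
translate([2450, 230, 0]) cube([72, 72, 1079]);
translate([396, 230, 155]) cube([2054, 72, 99]);
translate([396, 230, 870]) cube([2054, 72, 99]);
translate([452, 302, 120]) cube([86, 20, 900]);
translate([594, 302, 120]) cube([86, 20, 900]);
translate([736, 302, 120]) cube([86, 20, 900]);
translate([878, 302, 120]) cube([86, 20, 900]);
translate([1020, 302, 120]) cube([86, 20, 900]);
translate([1162, 302, 120]) cube([86, 20, 900]);
translate([1304, 302, 120]) cube([86, 20, 900]);
translate([1446, 302, 120]) cube([86, 20, 900]);
translate([1588, 302, 120]) cube([86, 20, 900]);
translate([1730, 302, 120]) cube([86, 20, 900]);
translate([1872, 302, 120]) cube([86, 20, 900]);
translate([2014, 302, 120]) cube([86, 20, 900]);
translate([2156, 302, 120]) cube([86, 20, 900]);
translate([2298, 302, 120]) cube([86, 20, 900]);


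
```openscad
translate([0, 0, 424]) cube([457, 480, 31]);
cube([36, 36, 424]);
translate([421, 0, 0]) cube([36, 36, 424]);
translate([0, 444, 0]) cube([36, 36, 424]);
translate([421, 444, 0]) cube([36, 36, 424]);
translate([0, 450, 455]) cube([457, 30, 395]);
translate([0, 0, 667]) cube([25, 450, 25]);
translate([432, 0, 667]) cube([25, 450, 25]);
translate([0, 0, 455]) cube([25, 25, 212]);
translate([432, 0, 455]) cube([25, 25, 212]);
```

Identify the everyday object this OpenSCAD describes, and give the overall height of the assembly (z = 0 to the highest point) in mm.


A chair. The overall height is 850 mm.

A slab on four corner posts with a tall panel at the back — a chair. The seat slab sits at z = 424 with thickness 31, and the 395 mm backrest starts at the seat top, so the overall height is 424 + 31 + 395 = 850 mm.


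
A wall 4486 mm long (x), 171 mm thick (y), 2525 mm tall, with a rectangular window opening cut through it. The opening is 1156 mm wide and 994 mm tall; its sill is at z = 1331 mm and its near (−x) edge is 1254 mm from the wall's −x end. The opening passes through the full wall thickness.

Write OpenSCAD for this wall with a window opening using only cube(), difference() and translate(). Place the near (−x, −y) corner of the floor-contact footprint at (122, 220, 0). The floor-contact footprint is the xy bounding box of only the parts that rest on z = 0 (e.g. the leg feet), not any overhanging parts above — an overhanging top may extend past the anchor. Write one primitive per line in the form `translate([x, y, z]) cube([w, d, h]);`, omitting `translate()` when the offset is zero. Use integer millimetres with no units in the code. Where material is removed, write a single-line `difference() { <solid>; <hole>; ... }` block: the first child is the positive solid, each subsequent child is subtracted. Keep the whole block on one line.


difference() { translate([122, 220, 0]) cube([4486, 171, 2525]); translate([1376, 220, 1331]) cube([1156, 171, 994]); }


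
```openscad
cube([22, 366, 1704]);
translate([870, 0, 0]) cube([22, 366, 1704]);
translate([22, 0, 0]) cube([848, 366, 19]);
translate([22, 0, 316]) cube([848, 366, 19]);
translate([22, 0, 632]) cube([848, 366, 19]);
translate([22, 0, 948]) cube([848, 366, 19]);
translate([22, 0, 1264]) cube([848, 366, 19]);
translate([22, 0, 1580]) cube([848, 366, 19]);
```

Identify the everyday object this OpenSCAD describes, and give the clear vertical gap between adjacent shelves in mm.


A bookshelf. The clear shelf gap is 297 mm.

Two tall side panels with 6 horizontal boards between them — a bookshelf. The first two shelf undersides are at z = 0 and z = 316; with shelf thickness 19, the clear gap is 316 − 0 − 19 = 297 mm.


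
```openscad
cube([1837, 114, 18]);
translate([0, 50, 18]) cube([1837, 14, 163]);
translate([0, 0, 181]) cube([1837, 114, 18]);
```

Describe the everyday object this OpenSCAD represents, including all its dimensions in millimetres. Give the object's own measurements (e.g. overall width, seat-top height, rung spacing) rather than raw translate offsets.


An I-beam lying along x, 1837 mm long. Overall section height 199 mm. Two flanges 114 mm wide (y) and 18 mm thick, one on the floor and one at the top; a web 14 mm thick runs between them, centred on the flange width.


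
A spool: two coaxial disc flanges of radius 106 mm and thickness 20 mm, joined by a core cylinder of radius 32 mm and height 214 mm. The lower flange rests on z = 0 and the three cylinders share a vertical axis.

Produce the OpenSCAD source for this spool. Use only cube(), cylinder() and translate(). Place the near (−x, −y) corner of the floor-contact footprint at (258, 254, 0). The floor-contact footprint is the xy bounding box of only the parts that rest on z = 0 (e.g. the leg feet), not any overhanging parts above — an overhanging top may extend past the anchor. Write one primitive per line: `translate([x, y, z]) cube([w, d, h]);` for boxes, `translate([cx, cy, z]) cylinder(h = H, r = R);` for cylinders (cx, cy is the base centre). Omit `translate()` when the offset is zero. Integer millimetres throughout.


translate([364, 360, 0]) cylinder(h = 20, r = 106);
translate([364, 360, 20]) cylinder(h = 214, r = 32);
translate([364, 360, 234]) cylinder(h = 20, r = 106);


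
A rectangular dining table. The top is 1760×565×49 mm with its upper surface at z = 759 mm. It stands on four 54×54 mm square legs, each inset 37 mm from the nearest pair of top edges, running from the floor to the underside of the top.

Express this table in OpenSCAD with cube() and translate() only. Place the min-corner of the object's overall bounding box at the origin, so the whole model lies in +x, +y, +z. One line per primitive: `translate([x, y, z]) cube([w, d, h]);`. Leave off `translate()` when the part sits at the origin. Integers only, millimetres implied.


// leg_h = 759 - 49 = 710
translate([0, 0, 710]) cube([1760, 565, 49]);
translate([37, 37, 0]) cube([54, 54, 710]);
translate([1669, 37, 0]) cube([54, 54, 710]);
translate([37, 474, 0]) cube([54, 54, 710]);
translate([1669, 474, 0]) cube([54, 54, 710]);


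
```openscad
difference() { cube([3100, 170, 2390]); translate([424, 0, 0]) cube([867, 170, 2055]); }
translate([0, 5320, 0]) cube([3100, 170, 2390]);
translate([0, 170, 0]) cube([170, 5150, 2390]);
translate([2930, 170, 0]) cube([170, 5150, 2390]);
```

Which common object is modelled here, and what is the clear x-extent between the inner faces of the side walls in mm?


A single room. The interior width is 2760 mm.

Four walls enclosing a rectangle with a door in the front wall — a room. Outside width 3100 minus two 170 mm walls gives 2760 mm.


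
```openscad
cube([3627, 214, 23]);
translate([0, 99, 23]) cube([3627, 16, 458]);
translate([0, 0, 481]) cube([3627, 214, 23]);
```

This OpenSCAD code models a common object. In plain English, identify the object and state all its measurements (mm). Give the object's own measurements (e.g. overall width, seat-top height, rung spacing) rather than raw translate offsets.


An I-beam lying along x, 3627 mm long. Overall section height 504 mm. Two flanges 214 mm wide (y) and 23 mm thick, one on the floor and one at the top; a web 16 mm thick runs between them, centred on the flange width.


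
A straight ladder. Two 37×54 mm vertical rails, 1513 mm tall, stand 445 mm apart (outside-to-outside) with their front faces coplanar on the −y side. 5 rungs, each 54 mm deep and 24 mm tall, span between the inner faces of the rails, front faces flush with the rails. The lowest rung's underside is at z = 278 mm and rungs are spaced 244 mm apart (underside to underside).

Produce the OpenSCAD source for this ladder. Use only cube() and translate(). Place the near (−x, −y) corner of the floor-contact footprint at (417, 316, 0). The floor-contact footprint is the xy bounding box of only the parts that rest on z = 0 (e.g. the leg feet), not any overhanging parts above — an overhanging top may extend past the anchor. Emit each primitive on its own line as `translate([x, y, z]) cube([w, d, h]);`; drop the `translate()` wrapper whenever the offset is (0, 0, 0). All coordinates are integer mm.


translate([417, 316, 0]) cube([37, 54, 1513]);
translate([825, 316, 0]) cube([37, 54, 1513]);
translate([454, 316, 278]) cube([371, 54, 24]);
translate([454, 316, 522]) cube([371, 54, 24]);
translate([454, 316, 766]) cube([371, 54, 24]);
translate([454, 316, 1010]) cube([371, 54, 24]);
translate([454, 316, 1254]) cube([371, 54, 24]);


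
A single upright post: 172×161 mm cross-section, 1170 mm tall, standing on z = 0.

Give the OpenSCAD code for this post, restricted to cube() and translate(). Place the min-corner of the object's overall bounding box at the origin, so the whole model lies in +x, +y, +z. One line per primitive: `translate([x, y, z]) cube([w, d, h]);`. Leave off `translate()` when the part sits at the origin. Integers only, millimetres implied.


cube([172, 161, 1170]);


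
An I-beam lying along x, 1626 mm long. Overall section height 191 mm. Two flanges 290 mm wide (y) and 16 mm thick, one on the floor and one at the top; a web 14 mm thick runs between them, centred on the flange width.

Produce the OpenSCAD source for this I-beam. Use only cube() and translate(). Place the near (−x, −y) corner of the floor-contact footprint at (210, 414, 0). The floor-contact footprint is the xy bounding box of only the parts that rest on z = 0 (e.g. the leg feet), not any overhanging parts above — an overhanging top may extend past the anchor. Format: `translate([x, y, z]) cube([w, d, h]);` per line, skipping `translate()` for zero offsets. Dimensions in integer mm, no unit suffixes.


translate([210, 414, 0]) cube([1626, 290, 16]);
translate([210, 552, 16]) cube([1626, 14, 159]);
translate([210, 414, 175]) cube([1626, 290, 16]);


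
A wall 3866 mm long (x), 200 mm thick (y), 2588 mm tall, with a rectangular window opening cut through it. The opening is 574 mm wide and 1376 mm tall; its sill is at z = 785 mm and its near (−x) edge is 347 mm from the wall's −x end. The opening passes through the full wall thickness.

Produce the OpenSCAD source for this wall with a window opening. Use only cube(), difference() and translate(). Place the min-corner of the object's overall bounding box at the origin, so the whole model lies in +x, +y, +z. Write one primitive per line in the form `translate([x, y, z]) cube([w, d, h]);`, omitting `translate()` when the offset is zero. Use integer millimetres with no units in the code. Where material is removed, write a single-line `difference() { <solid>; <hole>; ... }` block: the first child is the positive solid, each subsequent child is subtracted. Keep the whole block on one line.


difference() { cube([3866, 200, 2588]); translate([347, 0, 785]) cube([574, 200, 1376]); }


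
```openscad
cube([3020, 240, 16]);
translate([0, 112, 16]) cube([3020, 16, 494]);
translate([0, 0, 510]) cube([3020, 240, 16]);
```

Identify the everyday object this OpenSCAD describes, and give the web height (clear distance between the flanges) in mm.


An I-beam. The web height is 494 mm.

Two wide flanges with a thin centred web — an I-beam. Overall 526 mm minus two 16 mm flanges gives a web of 526 − 2·16 = 494 mm.


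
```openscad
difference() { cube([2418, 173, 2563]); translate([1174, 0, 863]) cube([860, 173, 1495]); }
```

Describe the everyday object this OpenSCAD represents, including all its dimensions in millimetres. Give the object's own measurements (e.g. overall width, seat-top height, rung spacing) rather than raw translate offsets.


A wall 2418 mm long (x), 173 mm thick (y), 2563 mm tall, with a rectangular window opening cut through it. The opening is 860 mm wide and 1495 mm tall; its sill is at z = 863 mm and its near (−x) edge is 1174 mm from the wall's −x end. The opening passes through the full wall thickness.


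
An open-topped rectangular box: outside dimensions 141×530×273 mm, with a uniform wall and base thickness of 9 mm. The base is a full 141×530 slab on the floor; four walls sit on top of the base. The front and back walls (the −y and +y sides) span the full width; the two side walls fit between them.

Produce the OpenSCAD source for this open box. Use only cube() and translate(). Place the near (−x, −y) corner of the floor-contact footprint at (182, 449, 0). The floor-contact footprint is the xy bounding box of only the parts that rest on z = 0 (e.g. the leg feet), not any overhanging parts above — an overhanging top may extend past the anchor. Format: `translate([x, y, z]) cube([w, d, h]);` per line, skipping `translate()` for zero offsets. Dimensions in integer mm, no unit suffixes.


translate([182, 449, 0]) cube([141, 530, 9]);
translate([182, 449, 9]) cube([141, 9, 264]);
translate([182, 970, 9]) cube([141, 9, 264]);
translate([182, 458, 9]) cube([9, 512, 264]);
translate([314, 458, 9]) cube([9, 512, 264]);


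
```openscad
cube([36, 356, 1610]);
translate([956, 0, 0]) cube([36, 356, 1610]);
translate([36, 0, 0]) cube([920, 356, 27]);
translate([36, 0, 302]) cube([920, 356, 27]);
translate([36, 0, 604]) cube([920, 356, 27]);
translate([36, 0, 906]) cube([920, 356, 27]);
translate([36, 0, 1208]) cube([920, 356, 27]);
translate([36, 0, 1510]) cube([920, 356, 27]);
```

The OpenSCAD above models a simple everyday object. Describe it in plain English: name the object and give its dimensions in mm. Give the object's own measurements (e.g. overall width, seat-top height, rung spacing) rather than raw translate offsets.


An open bookshelf. Two side panels, each 36 mm thick, 356 mm deep and 1610 mm tall, stand 992 mm apart (outside-to-outside). Between them sit 6 shelves, each 27 mm thick and 356 mm deep, spanning the full gap between the sides. The bottom shelf rests on the floor (its underside at z = 0) and the clear gap between one shelf's top and the next shelf's underside is 275 mm.


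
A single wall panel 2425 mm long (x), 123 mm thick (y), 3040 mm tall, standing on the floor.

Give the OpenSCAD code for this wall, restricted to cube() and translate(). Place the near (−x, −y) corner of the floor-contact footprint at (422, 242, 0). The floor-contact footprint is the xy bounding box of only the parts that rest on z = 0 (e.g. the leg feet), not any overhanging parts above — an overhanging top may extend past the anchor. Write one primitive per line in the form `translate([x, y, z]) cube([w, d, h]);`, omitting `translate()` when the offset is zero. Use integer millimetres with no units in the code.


translate([422, 242, 0]) cube([2425, 123, 3040]);


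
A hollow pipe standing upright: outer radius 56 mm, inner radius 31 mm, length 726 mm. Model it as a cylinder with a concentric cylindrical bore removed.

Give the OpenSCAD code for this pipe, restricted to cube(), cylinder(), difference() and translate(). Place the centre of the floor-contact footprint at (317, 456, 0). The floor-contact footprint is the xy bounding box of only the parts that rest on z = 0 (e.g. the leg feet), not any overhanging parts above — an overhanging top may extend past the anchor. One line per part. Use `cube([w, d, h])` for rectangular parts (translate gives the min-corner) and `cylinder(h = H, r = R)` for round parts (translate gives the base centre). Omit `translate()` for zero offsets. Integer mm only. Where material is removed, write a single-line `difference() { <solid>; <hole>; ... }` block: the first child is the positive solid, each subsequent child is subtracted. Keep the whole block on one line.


difference() { translate([317, 456, 0]) cylinder(h = 726, r = 56); translate([317, 456, 0]) cylinder(h = 726, r = 31); }


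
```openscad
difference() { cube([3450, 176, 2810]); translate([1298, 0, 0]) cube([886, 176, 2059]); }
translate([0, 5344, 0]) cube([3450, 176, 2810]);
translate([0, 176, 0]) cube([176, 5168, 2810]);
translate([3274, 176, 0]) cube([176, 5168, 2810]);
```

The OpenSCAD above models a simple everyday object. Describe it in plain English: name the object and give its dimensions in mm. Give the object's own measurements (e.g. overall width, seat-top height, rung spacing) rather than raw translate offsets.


A single room: four walls, each 2810 mm tall and 176 mm thick, enclosing an outside footprint 3450×5520 mm (x × y), no floor or roof. The front and back walls (−y and +y sides) run the full x-width; the side walls fit between their inner faces. A door opening 886 mm wide and 2059 mm tall is cut through the front wall from the floor up, its −x edge 1298 mm from the wall's −x end.


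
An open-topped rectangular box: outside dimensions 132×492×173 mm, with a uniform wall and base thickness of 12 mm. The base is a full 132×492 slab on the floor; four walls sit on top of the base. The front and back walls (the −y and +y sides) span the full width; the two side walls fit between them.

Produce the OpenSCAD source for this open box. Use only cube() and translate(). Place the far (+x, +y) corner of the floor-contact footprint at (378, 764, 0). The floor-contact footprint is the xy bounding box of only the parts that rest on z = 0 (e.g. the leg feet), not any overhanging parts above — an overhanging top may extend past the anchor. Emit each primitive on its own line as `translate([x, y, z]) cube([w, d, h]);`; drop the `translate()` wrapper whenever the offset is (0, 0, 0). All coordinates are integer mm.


translate([246, 272, 0]) cube([132, 492, 12]);
translate([246, 272, 12]) cube([132, 12, 161]);
translate([246, 752, 12]) cube([132, 12, 161]);
translate([246, 284, 12]) cube([12, 468, 161]);
translate([366, 284, 12]) cube([12, 468, 161]);


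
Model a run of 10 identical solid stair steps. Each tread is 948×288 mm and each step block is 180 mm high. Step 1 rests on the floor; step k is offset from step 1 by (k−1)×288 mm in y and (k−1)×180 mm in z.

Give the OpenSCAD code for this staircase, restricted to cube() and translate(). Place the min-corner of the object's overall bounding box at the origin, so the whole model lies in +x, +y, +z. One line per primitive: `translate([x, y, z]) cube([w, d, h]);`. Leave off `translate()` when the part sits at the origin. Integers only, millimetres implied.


cube([948, 288, 180]);
translate([0, 288, 180]) cube([948, 288, 180]);
translate([0, 576, 360]) cube([948, 288, 180]);
translate([0, 864, 540]) cube([948, 288, 180]);
translate([0, 1152, 720]) cube([948, 288, 180]);
translate([0, 1440, 900]) cube([948, 288, 180]);
translate([0, 1728, 1080]) cube([948, 288, 180]);
translate([0, 2016, 1260]) cube([948, 288, 180]);
translate([0, 2304, 1440]) cube([948, 288, 180]);
translate([0, 2592, 1620]) cube([948, 288, 180]);
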